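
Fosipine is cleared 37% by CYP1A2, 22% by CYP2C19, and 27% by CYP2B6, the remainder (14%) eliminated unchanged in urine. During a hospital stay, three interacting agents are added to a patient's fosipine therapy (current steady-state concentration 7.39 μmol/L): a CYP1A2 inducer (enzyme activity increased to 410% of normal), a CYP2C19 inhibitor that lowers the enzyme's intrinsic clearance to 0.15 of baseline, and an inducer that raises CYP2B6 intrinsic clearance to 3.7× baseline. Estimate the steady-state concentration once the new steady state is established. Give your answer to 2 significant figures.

The CYP1A2 pathway (37% of clearance) rises to 4.1× activity: 0.37 × 4.1 = 1.517.
The CYP2C19 pathway (22% of clearance) falls to 0.15× activity: 0.22 × 0.15 = 0.033.
The CYP2B6 pathway (27% of clearance) rises to 3.7× activity: 0.27 × 3.7 = 0.999.
Non-CYP routes (14%) are unchanged.
Relative clearance = 1.517 + 0.033 + 0.999 + 0.14 = 2.689.
New steady-state concentration = 7.39 / 2.689 = 2.7 μmol/L (concentration scales inversely with clearance).

2.7 μmol/L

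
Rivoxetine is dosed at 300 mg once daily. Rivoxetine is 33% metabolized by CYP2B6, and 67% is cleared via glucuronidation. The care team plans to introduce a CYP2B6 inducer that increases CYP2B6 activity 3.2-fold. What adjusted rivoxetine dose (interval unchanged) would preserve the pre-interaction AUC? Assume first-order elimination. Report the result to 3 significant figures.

CYP2B6: 0.33 × 3.2 = 1.056
Other: 0.67 (unchanged)
New clearance relative to baseline: 1.056 + 0.67 = 1.726.
Exposure is unchanged when dose changes in proportion to clearance. New dose = 300 mg × 1.726 = 518 mg.

518 mg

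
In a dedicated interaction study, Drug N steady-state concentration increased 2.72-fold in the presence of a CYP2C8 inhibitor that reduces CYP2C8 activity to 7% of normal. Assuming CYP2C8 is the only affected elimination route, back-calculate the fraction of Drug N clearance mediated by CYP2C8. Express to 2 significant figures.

0.68

Let fm be the CYP2C8 fraction. New clearance relative to baseline = fm × 0.07 + (1 − fm).
Steady-state concentration ratio = 1 / (new CL fraction), so new CL fraction = 1 / 2.72 = 0.3676.
fm × 0.07 + 1 − fm = 0.3676  ⇒  fm × (0.07 − 1) = −0.6324  ⇒  fm = 0.68.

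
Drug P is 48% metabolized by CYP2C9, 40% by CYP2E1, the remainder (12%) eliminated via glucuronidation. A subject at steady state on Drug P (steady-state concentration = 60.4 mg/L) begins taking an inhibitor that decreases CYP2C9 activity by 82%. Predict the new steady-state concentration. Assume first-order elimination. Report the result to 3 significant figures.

99.6 mg/L

The CYP2C9 pathway (48% of clearance) is reduced to 0.18× activity: 0.48 × 0.18 = 0.0864.
CYP2E1 (40%) and the residual 12% are unaffected.
New clearance relative to baseline: 0.0864 + 0.4 + 0.12 = 0.6064.
With dosing unchanged, steady-state concentration scales as 1/CL: 60.4 / 0.6064 = 99.6 mg/L.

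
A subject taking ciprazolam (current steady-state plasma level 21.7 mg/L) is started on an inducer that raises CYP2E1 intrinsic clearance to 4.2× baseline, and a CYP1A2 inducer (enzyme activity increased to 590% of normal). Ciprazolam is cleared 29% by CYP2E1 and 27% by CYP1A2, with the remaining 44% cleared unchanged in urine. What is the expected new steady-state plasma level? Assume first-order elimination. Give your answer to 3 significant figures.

The CYP2E1 pathway (29% of clearance) rises to 4.2× activity: 0.29 × 4.2 = 1.218.
The CYP1A2 pathway (27% of clearance) increases to 5.9× activity: 0.27 × 5.9 = 1.593.
Non-CYP routes (44%) are unchanged.
New clearance relative to baseline: 1.218 + 1.593 + 0.44 = 3.251.
Dividing the baseline by the relative clearance: 21.7 / 3.251 = 6.67 mg/L.

6.67 mg/L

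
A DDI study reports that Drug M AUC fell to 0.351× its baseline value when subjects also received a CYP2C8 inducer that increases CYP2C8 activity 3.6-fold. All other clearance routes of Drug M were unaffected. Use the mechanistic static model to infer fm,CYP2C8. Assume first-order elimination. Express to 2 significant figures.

0.71

CL'/CL = 1 / 0.351 = 2.849
3.6·fm + (1 − fm) = 2.849
fm = (2.849 − 1) / (3.6 − 1) = 0.71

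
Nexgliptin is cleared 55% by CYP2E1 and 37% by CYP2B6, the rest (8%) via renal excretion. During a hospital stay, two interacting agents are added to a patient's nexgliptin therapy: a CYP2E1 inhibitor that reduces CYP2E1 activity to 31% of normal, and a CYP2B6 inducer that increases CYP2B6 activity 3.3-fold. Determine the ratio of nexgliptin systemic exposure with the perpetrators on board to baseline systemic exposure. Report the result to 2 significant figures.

0.68

The CYP2E1 pathway (55% of clearance) drops to 0.31× activity: 0.55 × 0.31 = 0.1705.
The CYP2B6 pathway (37% of clearance) rises to 3.3× activity: 0.37 × 3.3 = 1.221.
The remaining 8% of clearance is unaffected.
Relative clearance = 0.1705 + 1.221 + 0.08 = 1.4715.
Net systemic exposure ratio = 1 / 1.4715 = 0.68.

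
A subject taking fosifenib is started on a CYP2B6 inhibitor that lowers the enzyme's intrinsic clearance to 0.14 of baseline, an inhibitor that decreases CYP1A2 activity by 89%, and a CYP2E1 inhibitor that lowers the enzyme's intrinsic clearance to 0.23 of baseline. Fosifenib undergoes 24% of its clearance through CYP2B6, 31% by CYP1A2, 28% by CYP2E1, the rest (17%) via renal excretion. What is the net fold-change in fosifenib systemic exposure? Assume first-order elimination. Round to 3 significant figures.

CYP2B6: 0.24 × 0.14 = 0.0336
CYP1A2: 0.31 × 0.11 = 0.0341
CYP2E1: 0.28 × 0.23 = 0.0644
Other: 0.17 (unchanged)
New clearance relative to baseline: 0.0336 + 0.0341 + 0.0644 + 0.17 = 0.3021.
Systemic exposure ∝ 1/CL: fold-change = 1 / 0.3021 = 3.31.

3.31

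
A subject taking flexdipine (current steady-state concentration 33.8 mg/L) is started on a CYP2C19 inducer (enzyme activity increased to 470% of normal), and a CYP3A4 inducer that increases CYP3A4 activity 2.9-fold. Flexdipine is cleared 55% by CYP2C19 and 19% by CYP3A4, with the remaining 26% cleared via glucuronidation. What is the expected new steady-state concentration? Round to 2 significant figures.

10 mg/L

The CYP2C19 pathway (55% of clearance) rises to 4.7× activity: 0.55 × 4.7 = 2.585.
The CYP3A4 pathway (19% of clearance) rises to 2.9× activity: 0.19 × 2.9 = 0.551.
Non-CYP routes (26%) are unchanged.
CL_new/CL_old = 2.585 + 0.551 + 0.26 = 3.396.
New steady-state concentration = 33.8 / 3.396 = 10 mg/L (concentration scales inversely with clearance).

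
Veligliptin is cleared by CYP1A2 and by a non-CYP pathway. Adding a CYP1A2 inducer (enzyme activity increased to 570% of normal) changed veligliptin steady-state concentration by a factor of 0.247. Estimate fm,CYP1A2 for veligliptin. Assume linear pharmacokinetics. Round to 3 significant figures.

0.649

Let x = fm,CYP1A2. Because steady-state concentration ∝ 1/CL, relative clearance rose to 1/0.247 = 4.049.
Only the CYP1A2 route changed, so 4.049 = x·5.7 + (1 − x), giving x = 0.649.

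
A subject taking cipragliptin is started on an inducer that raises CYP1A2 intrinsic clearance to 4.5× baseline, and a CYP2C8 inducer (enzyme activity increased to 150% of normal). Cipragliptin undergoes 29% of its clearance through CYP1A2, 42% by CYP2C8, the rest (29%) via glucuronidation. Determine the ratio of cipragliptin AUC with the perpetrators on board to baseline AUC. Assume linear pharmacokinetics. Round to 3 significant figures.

0.449

CYP1A2: 0.29 × 4.5 = 1.305
CYP2C8: 0.42 × 1.5 = 0.63
Other: 0.29 (unchanged)
Relative clearance = 1.305 + 0.63 + 0.29 = 2.225.
Net AUC ratio = 1 / 2.225 = 0.449.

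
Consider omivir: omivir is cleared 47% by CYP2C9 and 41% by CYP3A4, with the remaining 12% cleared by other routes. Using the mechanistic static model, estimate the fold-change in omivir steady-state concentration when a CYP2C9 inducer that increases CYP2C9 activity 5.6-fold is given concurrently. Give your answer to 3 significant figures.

0.316

The CYP2C9 pathway (47% of clearance) is boosted to 5.6× activity: 0.47 × 5.6 = 2.632.
CYP3A4 (41%) and the residual 12% are unaffected.
New clearance relative to baseline: 2.632 + 0.41 + 0.12 = 3.162.
Steady-state concentration ratio = CL_old/CL_new = 1 / 3.162 = 0.316.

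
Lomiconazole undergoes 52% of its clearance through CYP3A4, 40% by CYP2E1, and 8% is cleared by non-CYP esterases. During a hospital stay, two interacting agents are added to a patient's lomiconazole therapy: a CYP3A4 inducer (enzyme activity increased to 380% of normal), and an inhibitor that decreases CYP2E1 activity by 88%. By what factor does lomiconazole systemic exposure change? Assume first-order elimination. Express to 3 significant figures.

The CYP3A4 pathway (52% of clearance) is boosted to 3.8× activity: 0.52 × 3.8 = 1.976.
The CYP2E1 pathway (40% of clearance) drops to 0.12× activity: 0.4 × 0.12 = 0.048.
The remaining 8% of clearance is unaffected.
Relative clearance = 1.976 + 0.048 + 0.08 = 2.104.
Systemic exposure ∝ 1/CL: fold-change = 1 / 2.104 = 0.475.

0.475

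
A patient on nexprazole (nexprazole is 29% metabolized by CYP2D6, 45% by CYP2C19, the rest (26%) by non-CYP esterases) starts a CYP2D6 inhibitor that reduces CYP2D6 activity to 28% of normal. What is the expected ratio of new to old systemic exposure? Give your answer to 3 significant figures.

1.26

CYP2D6: 0.29 × 0.28 = 0.0812
CYP2C19: 0.45 (unchanged)
Other: 0.26 (unchanged)
CL_new/CL_old = 0.0812 + 0.45 + 0.26 = 0.7912.
Systemic exposure is inversely proportional to clearance, so the fold-change is 1 / 0.7912 = 1.26.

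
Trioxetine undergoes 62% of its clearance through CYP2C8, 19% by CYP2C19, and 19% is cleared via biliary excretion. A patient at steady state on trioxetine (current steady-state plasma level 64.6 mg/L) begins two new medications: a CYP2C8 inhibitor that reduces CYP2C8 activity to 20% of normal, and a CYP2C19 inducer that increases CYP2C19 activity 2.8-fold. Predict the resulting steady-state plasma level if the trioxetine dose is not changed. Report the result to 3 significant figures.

76.4 mg/L

CYP2C8: 0.62 × 0.2 = 0.124
CYP2C19: 0.19 × 2.8 = 0.532
Other: 0.19 (unchanged)
Relative clearance = 0.124 + 0.532 + 0.19 = 0.846.
Steady-state plasma level ∝ 1/CL: new value = 64.6 / 0.846 = 76.4 mg/L.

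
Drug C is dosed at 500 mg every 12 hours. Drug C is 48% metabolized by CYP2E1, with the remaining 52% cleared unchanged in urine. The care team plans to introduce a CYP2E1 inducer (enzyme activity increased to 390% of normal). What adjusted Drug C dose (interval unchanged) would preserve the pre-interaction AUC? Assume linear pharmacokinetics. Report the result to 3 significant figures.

CYP2E1: 0.48 × 3.9 = 1.872
Other: 0.52 (unchanged)
New clearance relative to baseline: 1.872 + 0.52 = 2.392.
To maintain the same steady-state level, dose must scale with clearance: new dose = 500 × 2.392 = 1.20 × 10³ mg.

1.20 × 10³ mg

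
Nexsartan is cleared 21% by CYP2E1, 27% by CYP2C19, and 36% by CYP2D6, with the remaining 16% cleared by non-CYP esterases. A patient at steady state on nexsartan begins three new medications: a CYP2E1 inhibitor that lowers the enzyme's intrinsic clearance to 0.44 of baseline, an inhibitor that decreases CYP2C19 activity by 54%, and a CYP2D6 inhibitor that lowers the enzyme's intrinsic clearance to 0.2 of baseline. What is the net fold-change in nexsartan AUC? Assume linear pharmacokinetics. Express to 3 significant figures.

The CYP2E1 pathway (21% of clearance) is reduced to 0.44× activity: 0.21 × 0.44 = 0.0924.
The CYP2C19 pathway (27% of clearance) falls to 0.46× activity: 0.27 × 0.46 = 0.1242.
The CYP2D6 pathway (36% of clearance) falls to 0.2× activity: 0.36 × 0.2 = 0.072.
The remaining 16% of clearance is unaffected.
CL_new/CL_old = 0.0924 + 0.1242 + 0.072 + 0.16 = 0.4486.
Because AUC varies inversely with clearance, the combined effect is 1 / 0.4486 = 2.23.

2.23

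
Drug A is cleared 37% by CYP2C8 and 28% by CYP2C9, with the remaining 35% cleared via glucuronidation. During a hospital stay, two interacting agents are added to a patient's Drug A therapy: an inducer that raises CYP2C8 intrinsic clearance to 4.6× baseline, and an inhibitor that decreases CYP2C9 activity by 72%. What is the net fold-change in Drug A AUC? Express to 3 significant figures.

The CYP2C8 pathway (37% of clearance) is boosted to 4.6× activity: 0.37 × 4.6 = 1.702.
The CYP2C9 pathway (28% of clearance) is reduced to 0.28× activity: 0.28 × 0.28 = 0.0784.
The remaining 35% of clearance is unaffected.
New clearance relative to baseline: 1.702 + 0.0784 + 0.35 = 2.1304.
AUC ∝ 1/CL: fold-change = 1 / 2.1304 = 0.469.

0.469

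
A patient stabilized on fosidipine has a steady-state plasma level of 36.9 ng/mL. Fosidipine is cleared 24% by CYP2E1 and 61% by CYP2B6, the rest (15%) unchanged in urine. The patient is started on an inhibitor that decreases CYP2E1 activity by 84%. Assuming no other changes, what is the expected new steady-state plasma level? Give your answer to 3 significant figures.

The CYP2E1 pathway (24% of clearance) drops to 0.16× activity: 0.24 × 0.16 = 0.0384.
CYP2B6 (61%) and the residual 15% are unaffected.
New clearance relative to baseline: 0.0384 + 0.61 + 0.15 = 0.7984.
New steady-state plasma level = baseline ÷ relative clearance = 36.9 / 0.7984 = 46.2 ng/mL.

46.2 ng/mL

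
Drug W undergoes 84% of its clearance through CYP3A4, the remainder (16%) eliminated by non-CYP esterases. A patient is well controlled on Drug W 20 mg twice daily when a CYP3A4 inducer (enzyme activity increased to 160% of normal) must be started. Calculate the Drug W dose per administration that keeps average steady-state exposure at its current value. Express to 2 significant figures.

30 mg

The CYP3A4 pathway (84% of clearance) is boosted to 1.6× activity: 0.84 × 1.6 = 1.344.
Non-CYP routes (16%) are unchanged.
New clearance relative to baseline: 1.344 + 0.16 = 1.504.
Css,avg = (dose rate)/CL, so holding Css fixed requires dose ∝ CL: 20 × 1.504 = 30 mg.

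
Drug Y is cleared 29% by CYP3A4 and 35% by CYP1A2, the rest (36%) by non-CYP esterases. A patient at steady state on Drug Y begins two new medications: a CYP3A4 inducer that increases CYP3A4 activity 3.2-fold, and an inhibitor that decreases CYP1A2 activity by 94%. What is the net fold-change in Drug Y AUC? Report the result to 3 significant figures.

0.764

The CYP3A4 pathway (29% of clearance) rises to 3.2× activity: 0.29 × 3.2 = 0.928.
The CYP1A2 pathway (35% of clearance) is reduced to 0.06× activity: 0.35 × 0.06 = 0.021.
Non-CYP routes (36%) are unchanged.
New clearance relative to baseline: 0.928 + 0.021 + 0.36 = 1.309.
Because AUC varies inversely with clearance, the combined effect is 1 / 1.309 = 0.764.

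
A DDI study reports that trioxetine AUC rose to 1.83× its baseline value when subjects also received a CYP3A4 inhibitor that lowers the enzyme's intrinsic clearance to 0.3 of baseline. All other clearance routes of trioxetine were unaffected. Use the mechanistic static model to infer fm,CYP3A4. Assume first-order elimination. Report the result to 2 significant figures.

Write x for the fraction cleared via CYP3A4. The observed AUC change means clearance fell to 1/1.83 = 0.5464 of baseline.
Only the CYP3A4 route changed, so 0.5464 = x·0.3 + (1 − x), giving x = 0.65.

0.65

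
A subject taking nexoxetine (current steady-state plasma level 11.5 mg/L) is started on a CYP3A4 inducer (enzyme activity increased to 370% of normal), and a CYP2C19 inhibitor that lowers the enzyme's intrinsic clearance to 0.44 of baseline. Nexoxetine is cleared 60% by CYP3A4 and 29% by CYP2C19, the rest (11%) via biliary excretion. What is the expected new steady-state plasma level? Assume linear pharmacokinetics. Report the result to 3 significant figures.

4.68 mg/L

The CYP3A4 pathway (60% of clearance) is boosted to 3.7× activity: 0.6 × 3.7 = 2.22.
The CYP2C19 pathway (29% of clearance) is reduced to 0.44× activity: 0.29 × 0.44 = 0.1276.
Non-CYP routes (11%) are unchanged.
CL_new/CL_old = 2.22 + 0.1276 + 0.11 = 2.4576.
Dividing the baseline by the relative clearance: 11.5 / 2.4576 = 4.68 mg/L.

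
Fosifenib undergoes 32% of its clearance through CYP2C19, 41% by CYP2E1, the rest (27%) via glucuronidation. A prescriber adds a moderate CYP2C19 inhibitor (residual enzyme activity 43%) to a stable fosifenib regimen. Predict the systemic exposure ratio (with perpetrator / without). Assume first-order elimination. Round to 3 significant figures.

CYP2C19: 0.32 × 0.43 = 0.1376
CYP2E1: 0.41 (unchanged)
Other: 0.27 (unchanged)
CL_new/CL_old = 0.1376 + 0.41 + 0.27 = 0.8176.
Systemic exposure ratio = CL_old/CL_new = 1 / 0.8176 = 1.22.

1.22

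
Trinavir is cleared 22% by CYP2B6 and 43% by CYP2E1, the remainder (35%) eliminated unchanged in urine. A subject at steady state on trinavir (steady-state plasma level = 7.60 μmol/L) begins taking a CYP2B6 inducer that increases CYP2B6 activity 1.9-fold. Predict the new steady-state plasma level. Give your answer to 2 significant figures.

6.3 μmol/L

The CYP2B6 pathway (22% of clearance) is boosted to 1.9× activity: 0.22 × 1.9 = 0.418.
CYP2E1 (43%) and the residual 35% are unaffected.
New clearance relative to baseline: 0.418 + 0.43 + 0.35 = 1.198.
Steady-state plasma level ∝ 1/CL, so new value = 7.60 / 1.198 = 6.3 μmol/L.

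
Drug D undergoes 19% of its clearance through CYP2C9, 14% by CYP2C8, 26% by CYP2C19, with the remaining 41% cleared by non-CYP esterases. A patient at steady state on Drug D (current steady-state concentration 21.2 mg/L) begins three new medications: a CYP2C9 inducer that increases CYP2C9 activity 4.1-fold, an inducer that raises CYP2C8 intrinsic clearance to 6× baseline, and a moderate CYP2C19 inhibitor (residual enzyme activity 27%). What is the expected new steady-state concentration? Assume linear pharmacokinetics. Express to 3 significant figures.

10.1 mg/L

The CYP2C9 pathway (19% of clearance) rises to 4.1× activity: 0.19 × 4.1 = 0.779.
The CYP2C8 pathway (14% of clearance) is boosted to 6× activity: 0.14 × 6 = 0.84.
The CYP2C19 pathway (26% of clearance) is reduced to 0.27× activity: 0.26 × 0.27 = 0.0702.
The remaining 41% of clearance is unaffected.
New clearance relative to baseline: 0.779 + 0.84 + 0.0702 + 0.41 = 2.0992.
Dividing the baseline by the relative clearance: 21.2 / 2.0992 = 10.1 mg/L.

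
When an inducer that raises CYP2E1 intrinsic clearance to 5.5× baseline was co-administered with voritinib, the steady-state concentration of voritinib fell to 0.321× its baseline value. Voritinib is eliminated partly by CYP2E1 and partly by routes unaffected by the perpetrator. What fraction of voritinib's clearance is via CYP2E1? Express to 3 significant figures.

0.470

Write x for the fraction cleared via CYP2E1. The observed steady-state concentration change means clearance rose to 1/0.321 = 3.115 of baseline.
Only the CYP2E1 route changed, so 3.115 = x·5.5 + (1 − x), giving x = 0.470.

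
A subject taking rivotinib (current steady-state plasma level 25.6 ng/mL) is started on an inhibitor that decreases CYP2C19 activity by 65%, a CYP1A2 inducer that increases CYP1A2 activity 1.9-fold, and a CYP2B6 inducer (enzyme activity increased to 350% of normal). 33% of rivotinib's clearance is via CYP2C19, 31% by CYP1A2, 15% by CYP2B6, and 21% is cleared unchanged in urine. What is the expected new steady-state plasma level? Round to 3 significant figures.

17.8 ng/mL

The CYP2C19 pathway (33% of clearance) falls to 0.35× activity: 0.33 × 0.35 = 0.1155.
The CYP1A2 pathway (31% of clearance) rises to 1.9× activity: 0.31 × 1.9 = 0.589.
The CYP2B6 pathway (15% of clearance) increases to 3.5× activity: 0.15 × 3.5 = 0.525.
Non-CYP routes (21%) are unchanged.
CL_new/CL_old = 0.1155 + 0.589 + 0.525 + 0.21 = 1.4395.
Dividing the baseline by the relative clearance: 25.6 / 1.4395 = 17.8 ng/mL.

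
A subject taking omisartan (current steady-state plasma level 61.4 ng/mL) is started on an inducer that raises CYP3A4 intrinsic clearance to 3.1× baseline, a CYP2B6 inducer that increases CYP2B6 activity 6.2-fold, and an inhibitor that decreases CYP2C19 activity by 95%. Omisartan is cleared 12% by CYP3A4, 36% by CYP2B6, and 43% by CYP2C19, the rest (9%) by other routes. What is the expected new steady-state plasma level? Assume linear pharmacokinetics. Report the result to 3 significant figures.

22.6 ng/mL

The CYP3A4 pathway (12% of clearance) is boosted to 3.1× activity: 0.12 × 3.1 = 0.372.
The CYP2B6 pathway (36% of clearance) rises to 6.2× activity: 0.36 × 6.2 = 2.232.
The CYP2C19 pathway (43% of clearance) drops to 0.05× activity: 0.43 × 0.05 = 0.0215.
Non-CYP routes (9%) are unchanged.
CL_new/CL_old = 0.372 + 2.232 + 0.0215 + 0.09 = 2.7155.
New steady-state plasma level = 61.4 / 2.7155 = 22.6 ng/mL (concentration scales inversely with clearance).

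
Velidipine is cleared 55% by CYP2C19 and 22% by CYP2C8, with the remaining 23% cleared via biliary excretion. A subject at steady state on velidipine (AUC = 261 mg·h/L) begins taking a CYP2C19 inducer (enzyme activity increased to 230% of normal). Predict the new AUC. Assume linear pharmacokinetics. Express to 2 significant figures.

1.5 × 10² mg·h/L

CYP2C19: 0.55 × 2.3 = 1.265
CYP2C8: 0.22 (unchanged)
Other: 0.23 (unchanged)
New clearance relative to baseline: 1.265 + 0.22 + 0.23 = 1.715.
With dosing unchanged, AUC scales as 1/CL: 261 / 1.715 = 1.5 × 10² mg·h/L.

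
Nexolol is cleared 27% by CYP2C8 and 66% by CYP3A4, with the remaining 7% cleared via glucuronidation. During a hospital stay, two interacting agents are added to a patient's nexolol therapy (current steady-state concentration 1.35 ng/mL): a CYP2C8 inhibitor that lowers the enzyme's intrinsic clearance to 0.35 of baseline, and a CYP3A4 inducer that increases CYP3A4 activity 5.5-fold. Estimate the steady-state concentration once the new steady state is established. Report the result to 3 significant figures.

CYP2C8: 0.27 × 0.35 = 0.0945
CYP3A4: 0.66 × 5.5 = 3.63
Other: 0.07 (unchanged)
New clearance relative to baseline: 0.0945 + 3.63 + 0.07 = 3.7945.
Steady-state concentration ∝ 1/CL: new value = 1.35 / 3.7945 = 0.356 ng/mL.

0.356 ng/mL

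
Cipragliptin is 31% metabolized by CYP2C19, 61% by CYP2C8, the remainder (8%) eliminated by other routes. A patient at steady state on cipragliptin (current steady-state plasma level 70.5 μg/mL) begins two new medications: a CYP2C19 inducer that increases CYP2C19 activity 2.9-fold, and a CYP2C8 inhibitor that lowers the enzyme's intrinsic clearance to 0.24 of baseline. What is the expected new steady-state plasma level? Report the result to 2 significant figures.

The CYP2C19 pathway (31% of clearance) rises to 2.9× activity: 0.31 × 2.9 = 0.899.
The CYP2C8 pathway (61% of clearance) drops to 0.24× activity: 0.61 × 0.24 = 0.1464.
Non-CYP routes (8%) are unchanged.
Relative clearance = 0.899 + 0.1464 + 0.08 = 1.1254.
Dividing the baseline by the relative clearance: 70.5 / 1.1254 = 63 μg/mL.

63 μg/mL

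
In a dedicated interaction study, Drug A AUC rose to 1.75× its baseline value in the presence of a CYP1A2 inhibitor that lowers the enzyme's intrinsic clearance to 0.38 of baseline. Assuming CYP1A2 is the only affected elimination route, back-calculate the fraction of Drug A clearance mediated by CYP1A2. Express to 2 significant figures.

0.69

Write x for the fraction cleared via CYP1A2. The observed AUC change means clearance fell to 1/1.75 = 0.5714 of baseline.
Only the CYP1A2 route changed, so 0.5714 = x·0.38 + (1 − x), giving x = 0.69.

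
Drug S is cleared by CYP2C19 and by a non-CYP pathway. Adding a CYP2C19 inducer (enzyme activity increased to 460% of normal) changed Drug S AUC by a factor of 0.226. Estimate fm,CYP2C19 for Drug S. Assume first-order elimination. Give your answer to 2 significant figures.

Call the CYP2C19 fraction fm. After the interaction, CL_new/CL_old = fm × 4.6 + (1 − fm).
AUC ratio = 1 / (new CL fraction), so new CL fraction = 1 / 0.226 = 4.425.
fm × 4.6 + 1 − fm = 4.425  ⇒  fm × (4.6 − 1) = 3.425  ⇒  fm = 0.95.

0.95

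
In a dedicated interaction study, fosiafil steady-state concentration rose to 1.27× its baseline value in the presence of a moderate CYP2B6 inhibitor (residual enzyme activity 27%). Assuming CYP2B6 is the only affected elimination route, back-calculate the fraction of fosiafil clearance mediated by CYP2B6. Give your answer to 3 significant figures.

0.291

CL'/CL = 1 / 1.27 = 0.7874
0.27·fm + (1 − fm) = 0.7874
fm = (0.7874 − 1) / (0.27 − 1) = 0.291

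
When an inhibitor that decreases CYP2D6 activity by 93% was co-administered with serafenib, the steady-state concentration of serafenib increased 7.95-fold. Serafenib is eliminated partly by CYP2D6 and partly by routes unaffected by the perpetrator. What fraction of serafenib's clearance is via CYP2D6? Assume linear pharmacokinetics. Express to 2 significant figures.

0.94

CL'/CL = 1 / 7.95 = 0.1258
0.07·fm + (1 − fm) = 0.1258
fm = (0.1258 − 1) / (0.07 − 1) = 0.94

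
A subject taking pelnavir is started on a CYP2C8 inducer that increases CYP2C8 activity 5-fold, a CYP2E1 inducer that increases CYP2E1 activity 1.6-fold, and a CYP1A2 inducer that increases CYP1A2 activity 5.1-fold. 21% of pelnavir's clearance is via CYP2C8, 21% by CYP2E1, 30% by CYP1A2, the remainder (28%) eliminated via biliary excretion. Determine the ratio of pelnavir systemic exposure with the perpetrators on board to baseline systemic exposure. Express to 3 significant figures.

The CYP2C8 pathway (21% of clearance) increases to 5× activity: 0.21 × 5 = 1.05.
The CYP2E1 pathway (21% of clearance) increases to 1.6× activity: 0.21 × 1.6 = 0.336.
The CYP1A2 pathway (30% of clearance) is boosted to 5.1× activity: 0.3 × 5.1 = 1.53.
Non-CYP routes (28%) are unchanged.
CL_new/CL_old = 1.05 + 0.336 + 1.53 + 0.28 = 3.196.
Systemic exposure ∝ 1/CL: fold-change = 1 / 3.196 = 0.313.

0.313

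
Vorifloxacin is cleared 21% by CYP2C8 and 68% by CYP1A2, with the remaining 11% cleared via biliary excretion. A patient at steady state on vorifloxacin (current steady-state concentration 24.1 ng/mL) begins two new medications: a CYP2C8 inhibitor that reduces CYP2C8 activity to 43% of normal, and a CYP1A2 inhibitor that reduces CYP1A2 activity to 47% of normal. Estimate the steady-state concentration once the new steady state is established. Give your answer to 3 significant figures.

46.4 ng/mL

The CYP2C8 pathway (21% of clearance) drops to 0.43× activity: 0.21 × 0.43 = 0.0903.
The CYP1A2 pathway (68% of clearance) is reduced to 0.47× activity: 0.68 × 0.47 = 0.3196.
Non-CYP routes (11%) are unchanged.
CL_new/CL_old = 0.0903 + 0.3196 + 0.11 = 0.5199.
Dividing the baseline by the relative clearance: 24.1 / 0.5199 = 46.4 ng/mL.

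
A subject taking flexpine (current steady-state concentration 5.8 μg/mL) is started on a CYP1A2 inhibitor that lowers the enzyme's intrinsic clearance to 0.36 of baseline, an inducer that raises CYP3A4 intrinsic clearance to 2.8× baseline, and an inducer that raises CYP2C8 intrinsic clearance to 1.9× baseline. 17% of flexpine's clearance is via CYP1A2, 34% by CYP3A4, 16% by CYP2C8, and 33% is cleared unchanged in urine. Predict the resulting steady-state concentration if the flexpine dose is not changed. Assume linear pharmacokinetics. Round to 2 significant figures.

The CYP1A2 pathway (17% of clearance) drops to 0.36× activity: 0.17 × 0.36 = 0.0612.
The CYP3A4 pathway (34% of clearance) rises to 2.8× activity: 0.34 × 2.8 = 0.952.
The CYP2C8 pathway (16% of clearance) increases to 1.9× activity: 0.16 × 1.9 = 0.304.
Non-CYP routes (33%) are unchanged.
CL_new/CL_old = 0.0612 + 0.952 + 0.304 + 0.33 = 1.6472.
New steady-state concentration = 5.8 / 1.6472 = 3.5 μg/mL (concentration scales inversely with clearance).

3.5 μg/mL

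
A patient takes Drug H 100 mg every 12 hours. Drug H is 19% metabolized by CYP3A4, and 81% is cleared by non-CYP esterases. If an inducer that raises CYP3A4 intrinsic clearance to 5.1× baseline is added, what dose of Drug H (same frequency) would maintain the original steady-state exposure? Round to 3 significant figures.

The CYP3A4 pathway (19% of clearance) is boosted to 5.1× activity: 0.19 × 5.1 = 0.969.
The remaining 81% of clearance is unaffected.
Relative clearance = 0.969 + 0.81 = 1.779.
To maintain the same steady-state level, dose must scale with clearance: new dose = 100 × 1.779 = 178 mg.

178 mg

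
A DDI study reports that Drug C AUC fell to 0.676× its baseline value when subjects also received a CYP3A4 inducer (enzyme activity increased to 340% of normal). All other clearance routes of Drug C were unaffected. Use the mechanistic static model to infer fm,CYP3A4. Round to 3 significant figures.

0.200

Call the CYP3A4 fraction fm. After the interaction, CL_new/CL_old = fm × 3.4 + (1 − fm).
AUC ratio = 1 / (new CL fraction), so new CL fraction = 1 / 0.676 = 1.479.
fm × 3.4 + 1 − fm = 1.479  ⇒  fm × (3.4 − 1) = 0.4793  ⇒  fm = 0.200.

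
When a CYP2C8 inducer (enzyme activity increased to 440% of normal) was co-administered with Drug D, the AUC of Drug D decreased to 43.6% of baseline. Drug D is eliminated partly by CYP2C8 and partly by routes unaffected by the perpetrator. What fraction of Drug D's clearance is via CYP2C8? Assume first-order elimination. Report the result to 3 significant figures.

Write x for the fraction cleared via CYP2C8. The observed AUC change means clearance rose to 1/0.436 = 2.294 of baseline.
Only the CYP2C8 route changed, so 2.294 = x·4.4 + (1 − x), giving x = 0.380.

0.380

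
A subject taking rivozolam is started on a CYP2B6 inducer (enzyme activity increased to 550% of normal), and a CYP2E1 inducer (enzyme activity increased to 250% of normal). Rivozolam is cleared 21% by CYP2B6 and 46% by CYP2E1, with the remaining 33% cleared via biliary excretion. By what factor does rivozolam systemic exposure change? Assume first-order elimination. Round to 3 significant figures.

0.380

The CYP2B6 pathway (21% of clearance) is boosted to 5.5× activity: 0.21 × 5.5 = 1.155.
The CYP2E1 pathway (46% of clearance) is boosted to 2.5× activity: 0.46 × 2.5 = 1.15.
The remaining 33% of clearance is unaffected.
Relative clearance = 1.155 + 1.15 + 0.33 = 2.635.
Because systemic exposure varies inversely with clearance, the combined effect is 1 / 2.635 = 0.380.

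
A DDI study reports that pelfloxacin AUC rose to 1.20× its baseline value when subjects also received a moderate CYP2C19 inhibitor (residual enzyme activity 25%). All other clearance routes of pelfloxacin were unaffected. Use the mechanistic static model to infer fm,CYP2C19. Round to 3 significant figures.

0.222

Let x = fm,CYP2C19. Because AUC ∝ 1/CL, relative clearance fell to 1/1.20 = 0.8333.
Setting x·0.25 + (1 − x) = 0.8333 and solving: x = (0.8333 − 1)/(0.25 − 1) = 0.222.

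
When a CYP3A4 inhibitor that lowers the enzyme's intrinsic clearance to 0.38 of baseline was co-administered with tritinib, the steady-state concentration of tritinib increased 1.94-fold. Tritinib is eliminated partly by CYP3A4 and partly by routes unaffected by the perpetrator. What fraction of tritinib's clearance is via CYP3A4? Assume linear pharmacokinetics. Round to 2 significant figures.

0.78

Let fm be the CYP3A4 fraction. New clearance relative to baseline = fm × 0.38 + (1 − fm).
Steady-state concentration ratio = 1 / (new CL fraction), so new CL fraction = 1 / 1.94 = 0.5155.
fm × 0.38 + 1 − fm = 0.5155  ⇒  fm × (0.38 − 1) = −0.4845  ⇒  fm = 0.78.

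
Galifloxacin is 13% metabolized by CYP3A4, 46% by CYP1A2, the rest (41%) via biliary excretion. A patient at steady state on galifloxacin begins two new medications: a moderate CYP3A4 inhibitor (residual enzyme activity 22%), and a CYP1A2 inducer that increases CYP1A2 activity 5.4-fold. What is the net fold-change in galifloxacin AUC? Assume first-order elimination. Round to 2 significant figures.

0.34

The CYP3A4 pathway (13% of clearance) is reduced to 0.22× activity: 0.13 × 0.22 = 0.0286.
The CYP1A2 pathway (46% of clearance) rises to 5.4× activity: 0.46 × 5.4 = 2.484.
The remaining 41% of clearance is unaffected.
New clearance relative to baseline: 0.0286 + 2.484 + 0.41 = 2.9226.
Net AUC ratio = 1 / 2.9226 = 0.34.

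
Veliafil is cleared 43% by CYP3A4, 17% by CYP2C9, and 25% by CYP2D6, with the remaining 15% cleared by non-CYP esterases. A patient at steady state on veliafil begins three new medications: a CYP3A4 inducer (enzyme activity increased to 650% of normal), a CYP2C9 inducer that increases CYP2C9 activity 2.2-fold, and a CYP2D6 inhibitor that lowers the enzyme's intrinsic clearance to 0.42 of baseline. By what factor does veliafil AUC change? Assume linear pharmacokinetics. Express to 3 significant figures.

CYP3A4: 0.43 × 6.5 = 2.795
CYP2C9: 0.17 × 2.2 = 0.374
CYP2D6: 0.25 × 0.42 = 0.105
Other: 0.15 (unchanged)
Relative clearance = 2.795 + 0.374 + 0.105 + 0.15 = 3.424.
AUC ∝ 1/CL: fold-change = 1 / 3.424 = 0.292.

0.292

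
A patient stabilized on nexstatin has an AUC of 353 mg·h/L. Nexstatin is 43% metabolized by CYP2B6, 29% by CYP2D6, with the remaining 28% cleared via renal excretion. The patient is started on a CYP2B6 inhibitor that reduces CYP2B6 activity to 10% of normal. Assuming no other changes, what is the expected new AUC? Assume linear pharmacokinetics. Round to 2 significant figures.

5.8 × 10² mg·h/L

CYP2B6: 0.43 × 0.1 = 0.043
CYP2D6: 0.29 (unchanged)
Other: 0.28 (unchanged)
New clearance relative to baseline: 0.043 + 0.29 + 0.28 = 0.613.
AUC ∝ 1/CL, so new value = 353 / 0.613 = 5.8 × 10² mg·h/L.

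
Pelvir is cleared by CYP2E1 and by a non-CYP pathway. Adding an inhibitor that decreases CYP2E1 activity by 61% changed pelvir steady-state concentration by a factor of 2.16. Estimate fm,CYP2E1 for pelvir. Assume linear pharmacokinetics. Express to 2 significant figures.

CL'/CL = 1 / 2.16 = 0.463
0.39·fm + (1 − fm) = 0.463
fm = (0.463 − 1) / (0.39 − 1) = 0.88

0.88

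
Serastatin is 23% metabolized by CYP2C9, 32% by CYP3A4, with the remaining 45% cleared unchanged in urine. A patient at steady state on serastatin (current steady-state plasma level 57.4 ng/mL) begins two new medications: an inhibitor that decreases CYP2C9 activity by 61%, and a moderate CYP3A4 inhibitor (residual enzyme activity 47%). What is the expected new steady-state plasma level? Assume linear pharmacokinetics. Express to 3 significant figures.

CYP2C9: 0.23 × 0.39 = 0.0897
CYP3A4: 0.32 × 0.47 = 0.1504
Other: 0.45 (unchanged)
New clearance relative to baseline: 0.0897 + 0.1504 + 0.45 = 0.6901.
New steady-state plasma level = 57.4 / 0.6901 = 83.2 ng/mL (concentration scales inversely with clearance).

83.2 ng/mL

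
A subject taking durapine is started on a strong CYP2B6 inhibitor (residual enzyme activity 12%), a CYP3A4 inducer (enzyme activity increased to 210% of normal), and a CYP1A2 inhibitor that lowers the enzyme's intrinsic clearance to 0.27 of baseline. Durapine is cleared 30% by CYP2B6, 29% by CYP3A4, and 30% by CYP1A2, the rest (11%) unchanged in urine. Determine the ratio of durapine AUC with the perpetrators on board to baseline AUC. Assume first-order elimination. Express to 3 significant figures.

The CYP2B6 pathway (30% of clearance) falls to 0.12× activity: 0.3 × 0.12 = 0.036.
The CYP3A4 pathway (29% of clearance) is boosted to 2.1× activity: 0.29 × 2.1 = 0.609.
The CYP1A2 pathway (30% of clearance) falls to 0.27× activity: 0.3 × 0.27 = 0.081.
Non-CYP routes (11%) are unchanged.
Relative clearance = 0.036 + 0.609 + 0.081 + 0.11 = 0.836.
Net AUC ratio = 1 / 0.836 = 1.20.

1.20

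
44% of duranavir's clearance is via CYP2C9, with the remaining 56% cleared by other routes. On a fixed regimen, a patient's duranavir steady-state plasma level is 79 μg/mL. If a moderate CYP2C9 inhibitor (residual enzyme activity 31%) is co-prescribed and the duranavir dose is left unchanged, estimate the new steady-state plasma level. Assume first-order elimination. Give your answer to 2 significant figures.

The CYP2C9 pathway (44% of clearance) falls to 0.31× activity: 0.44 × 0.31 = 0.1364.
Non-CYP routes (56%) are unchanged.
Relative clearance = 0.1364 + 0.56 = 0.6964.
New steady-state plasma level = baseline ÷ relative clearance = 79 / 0.6964 = 1.1 × 10² μg/mL.

1.1 × 10² μg/mL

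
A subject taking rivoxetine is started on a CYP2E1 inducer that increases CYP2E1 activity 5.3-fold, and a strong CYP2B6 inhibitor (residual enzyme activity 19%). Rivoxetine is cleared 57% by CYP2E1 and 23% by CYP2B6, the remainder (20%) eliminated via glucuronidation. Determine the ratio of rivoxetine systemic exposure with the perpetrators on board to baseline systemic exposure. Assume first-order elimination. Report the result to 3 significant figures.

The CYP2E1 pathway (57% of clearance) rises to 5.3× activity: 0.57 × 5.3 = 3.021.
The CYP2B6 pathway (23% of clearance) is reduced to 0.19× activity: 0.23 × 0.19 = 0.0437.
Non-CYP routes (20%) are unchanged.
New clearance relative to baseline: 3.021 + 0.0437 + 0.2 = 3.2647.
Net systemic exposure ratio = 1 / 3.2647 = 0.306.

0.306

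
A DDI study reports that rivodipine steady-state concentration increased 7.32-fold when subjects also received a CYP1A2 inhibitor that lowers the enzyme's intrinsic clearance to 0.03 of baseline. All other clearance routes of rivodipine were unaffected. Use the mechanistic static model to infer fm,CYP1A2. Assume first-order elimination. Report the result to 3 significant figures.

0.890

Write x for the fraction cleared via CYP1A2. The observed steady-state concentration change means clearance fell to 1/7.32 = 0.1366 of baseline.
Only the CYP1A2 route changed, so 0.1366 = x·0.03 + (1 − x), giving x = 0.890.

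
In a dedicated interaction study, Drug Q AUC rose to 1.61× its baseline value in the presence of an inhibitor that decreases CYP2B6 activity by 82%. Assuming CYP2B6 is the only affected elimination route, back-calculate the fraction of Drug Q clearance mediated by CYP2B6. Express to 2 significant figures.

0.46

CL'/CL = 1 / 1.61 = 0.6211
0.18·fm + (1 − fm) = 0.6211
fm = (0.6211 − 1) / (0.18 − 1) = 0.46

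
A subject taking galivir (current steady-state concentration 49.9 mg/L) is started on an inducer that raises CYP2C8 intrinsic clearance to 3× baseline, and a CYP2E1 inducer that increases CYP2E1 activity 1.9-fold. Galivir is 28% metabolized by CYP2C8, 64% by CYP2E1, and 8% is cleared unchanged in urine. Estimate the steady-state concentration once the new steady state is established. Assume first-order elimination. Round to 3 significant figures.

The CYP2C8 pathway (28% of clearance) increases to 3× activity: 0.28 × 3 = 0.84.
The CYP2E1 pathway (64% of clearance) rises to 1.9× activity: 0.64 × 1.9 = 1.216.
The remaining 8% of clearance is unaffected.
CL_new/CL_old = 0.84 + 1.216 + 0.08 = 2.136.
Dividing the baseline by the relative clearance: 49.9 / 2.136 = 23.4 mg/L.

23.4 mg/L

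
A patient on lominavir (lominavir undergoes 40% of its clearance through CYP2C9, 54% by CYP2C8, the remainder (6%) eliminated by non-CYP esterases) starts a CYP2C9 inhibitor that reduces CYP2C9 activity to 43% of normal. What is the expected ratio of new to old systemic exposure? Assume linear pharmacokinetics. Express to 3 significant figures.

1.30

The CYP2C9 pathway (40% of clearance) drops to 0.43× activity: 0.4 × 0.43 = 0.172.
CYP2C8 (54%) and the residual 6% are unaffected.
New clearance relative to baseline: 0.172 + 0.54 + 0.06 = 0.772.
Systemic exposure is inversely proportional to clearance, so the fold-change is 1 / 0.772 = 1.30.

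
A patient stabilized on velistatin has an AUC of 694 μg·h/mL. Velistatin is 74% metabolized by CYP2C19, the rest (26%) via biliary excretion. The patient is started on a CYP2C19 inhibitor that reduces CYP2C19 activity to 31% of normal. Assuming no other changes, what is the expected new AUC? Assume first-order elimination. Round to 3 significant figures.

1.42 × 10³ μg·h/mL

The CYP2C19 pathway (74% of clearance) falls to 0.31× activity: 0.74 × 0.31 = 0.2294.
The remaining 26% of clearance is unaffected.
CL_new/CL_old = 0.2294 + 0.26 = 0.4894.
With dosing unchanged, AUC scales as 1/CL: 694 / 0.4894 = 1.42 × 10³ μg·h/mL.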